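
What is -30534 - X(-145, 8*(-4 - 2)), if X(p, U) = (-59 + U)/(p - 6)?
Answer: -4610741/151 ≈ -30535.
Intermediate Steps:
X(p, U) = (-59 + U)/(-6 + p)
-30534 - X(-145, 8*(-4 - 2)) = -30534 - (-59 + 8*(-4 - 2))/(-6 - 145) = -30534 - (-59 + 8*(-6))/(-151) = -30534 - (-1)*(-59 - 48)/151 = -30534 - (-1)*(-107)/151 = -30534 - 1*107/151 = -30534 - 107/151 = -4610741/151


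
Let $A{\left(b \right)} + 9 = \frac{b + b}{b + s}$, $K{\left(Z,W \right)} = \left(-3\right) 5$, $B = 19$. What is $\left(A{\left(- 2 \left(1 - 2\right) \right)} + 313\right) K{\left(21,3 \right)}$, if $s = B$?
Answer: $- \frac{31940}{7} \approx -4562.9$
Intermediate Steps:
$K{\left(Z,W \right)} = -15$
$s = 19$
$A{\left(b \right)} = -9 + \frac{2 b}{19 + b}$ ($A{\left(b \right)} = -9 + \frac{b + b}{b + 19} = -9 + \frac{2 b}{19 + b}$)
$\left(A{\left(- 2 \left(1 - 2\right) \right)} + 313\right) K{\left(21,3 \right)} = \left(\frac{-171 - 7 \left(- 2 \left(1 - 2\right)\right)}{19 - 2 \left(1 - 2\right)} + 313\right) \left(-15\right) = \left(\frac{-171 - 7 \left(\left(-2\right) \left(-1\right)\right)}{19 - -2} + 313\right) \left(-15\right) = \left(\frac{-171 - 14}{19 + 2} + 313\right) \left(-15\right) = \left(\frac{-171 - 14}{21} + 313\right) \left(-15\right) = \left(\frac{1}{21} \left(-185\right) + 313\right) \left(-15\right) = \left(- \frac{185}{21} + 313\right) \left(-15\right) = \frac{6388}{21} \left(-15\right) = - \frac{31940}{7}$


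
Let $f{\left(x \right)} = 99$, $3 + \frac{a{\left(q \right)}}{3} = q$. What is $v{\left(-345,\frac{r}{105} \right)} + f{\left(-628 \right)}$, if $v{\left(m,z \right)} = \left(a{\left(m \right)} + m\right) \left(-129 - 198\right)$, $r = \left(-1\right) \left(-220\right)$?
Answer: $454302$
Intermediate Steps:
$r = 220$
$a{\left(q \right)} = -9 + 3 q$
$v{\left(m,z \right)} = 2943 - 1308 m$ ($v{\left(m,z \right)} = \left(\left(-9 + 3 m\right) + m\right) \left(-129 - 198\right) = \left(-9 + 4 m\right) \left(-327\right) = 2943 - 1308 m$)
$v{\left(-345,\frac{r}{105} \right)} + f{\left(-628 \right)} = \left(2943 - -451260\right) + 99 = \left(2943 + 451260\right) + 99 = 454203 + 99 = 454302$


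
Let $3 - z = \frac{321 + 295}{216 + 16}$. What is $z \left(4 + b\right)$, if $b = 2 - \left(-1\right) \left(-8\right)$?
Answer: $- \frac{20}{29} \approx -0.68966$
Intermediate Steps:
$b = -6$ ($b = 2 - 8 = -6$)
$z = \frac{10}{29}$ ($z = 3 - \frac{321 + 295}{216 + 16} = 3 - \frac{616}{232} = 3 - 616 \cdot \frac{1}{232} = 3 - \frac{77}{29} = \frac{10}{29} \approx 0.34483$)
$z \left(4 + b\right) = \frac{10 \left(4 - 6\right)}{29} = \frac{10}{29} \left(-2\right) = - \frac{20}{29}$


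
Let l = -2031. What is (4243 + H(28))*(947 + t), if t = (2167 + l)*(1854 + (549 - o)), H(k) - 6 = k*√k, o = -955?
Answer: 1944491115 + 25627560*√7 ≈ 2.0123e+9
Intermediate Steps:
H(k) = 6 + k^(3/2) (H(k) = 6 + k*√k = 6 + k^(3/2))
t = 456688 (t = (2167 - 2031)*(1854 + (549 - 1*(-955))) = 136*(1854 + (549 + 955)) = 136*(1854 + 1504) = 136*3358 = 456688)
(4243 + H(28))*(947 + t) = (4243 + (6 + 28^(3/2)))*(947 + 456688) = (4243 + (6 + 56*√7))*457635 = (4249 + 56*√7)*457635 = 1944491115 + 25627560*√7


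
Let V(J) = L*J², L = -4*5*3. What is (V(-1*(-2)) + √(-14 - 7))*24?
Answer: -5760 + 24*I*√21 ≈ -5760.0 + 109.98*I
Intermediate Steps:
L = -60 (L = -20*3 = -60)
V(J) = -60*J²
(V(-1*(-2)) + √(-14 - 7))*24 = (-60*(-1*(-2))² + √(-14 - 7))*24 = (-60*2² + √(-21))*24 = (-60*4 + I*√21)*24 = (-240 + I*√21)*24 = -5760 + 24*I*√21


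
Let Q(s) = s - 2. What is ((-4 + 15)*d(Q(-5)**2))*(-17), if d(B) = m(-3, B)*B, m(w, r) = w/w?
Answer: -9163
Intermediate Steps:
m(w, r) = 1
Q(s) = -2 + s
d(B) = B (d(B) = 1*B = B)
((-4 + 15)*d(Q(-5)**2))*(-17) = ((-4 + 15)*(-2 - 5)**2)*(-17) = (11*(-7)**2)*(-17) = (11*49)*(-17) = 539*(-17) = -9163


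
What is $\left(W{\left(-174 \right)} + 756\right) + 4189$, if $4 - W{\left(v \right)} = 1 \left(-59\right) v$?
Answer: $-5317$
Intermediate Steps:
$W{\left(v \right)} = 4 + 59 v$ ($W{\left(v \right)} = 4 - 1 \left(-59\right) v = 4 - - 59 v = 4 + 59 v$)
$\left(W{\left(-174 \right)} + 756\right) + 4189 = \left(\left(4 + 59 \left(-174\right)\right) + 756\right) + 4189 = \left(\left(4 - 10266\right) + 756\right) + 4189 = \left(-10262 + 756\right) + 4189 = -9506 + 4189 = -5317$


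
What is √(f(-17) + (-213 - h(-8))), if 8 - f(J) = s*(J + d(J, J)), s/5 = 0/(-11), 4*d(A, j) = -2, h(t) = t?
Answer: I*√197 ≈ 14.036*I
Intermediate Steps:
d(A, j) = -½ (d(A, j) = (¼)*(-2) = -½)
s = 0 (s = 5*(0/(-11)) = 5*(0*(-1/11)) = 5*0 = 0)
f(J) = 8 (f(J) = 8 - 0*(J - ½) = 8 - 0*(-½ + J) = 8 - 1*0 = 8 + 0 = 8)
√(f(-17) + (-213 - h(-8))) = √(8 + (-213 - 1*(-8))) = √(8 + (-213 + 8)) = √(8 - 205) = √(-197) = I*√197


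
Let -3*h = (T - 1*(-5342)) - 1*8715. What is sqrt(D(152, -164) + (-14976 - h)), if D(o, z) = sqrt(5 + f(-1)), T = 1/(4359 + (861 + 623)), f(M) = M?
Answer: 2*I*sqrt(1236616978209)/17529 ≈ 126.88*I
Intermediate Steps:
T = 1/5843 (T = 1/(4359 + 1484) = 1/5843 ≈ 0.00017114)
h = 19708438/17529 (h = -((1/5843 - 1*(-5342)) - 1*8715)/3 = -((1/5843 + 5342) - 8715)/3 = -(31213307/5843 - 8715)/3 = -1/3*(-19708438/5843) = 19708438/17529 ≈ 1124.3)
D(o, z) = 2 (D(o, z) = sqrt(5 - 1) = sqrt(4) = 2)
sqrt(D(152, -164) + (-14976 - h)) = sqrt(2 + (-14976 - 1*19708438/17529)) = sqrt(2 + (-14976 - 19708438/17529)) = sqrt(2 - 282222742/17529) = sqrt(-282187684/17529) = 2*I*sqrt(1236616978209)/17529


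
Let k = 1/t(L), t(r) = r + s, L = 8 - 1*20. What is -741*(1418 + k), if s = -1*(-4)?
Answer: -8405163/8 ≈ -1.0506e+6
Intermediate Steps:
s = 4
L = -12 (L = 8 - 20 = -12)
t(r) = 4 + r (t(r) = r + 4 = 4 + r)
k = -1/8 (k = 1/(4 - 12) = 1/(-8) = -1/8 ≈ -0.12500)
-741*(1418 + k) = -741*(1418 - 1/8) = -741*11343/8 = -8405163/8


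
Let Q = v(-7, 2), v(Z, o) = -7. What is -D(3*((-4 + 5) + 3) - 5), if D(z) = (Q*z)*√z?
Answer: 49*√7 ≈ 129.64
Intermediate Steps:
Q = -7
D(z) = -7*z^(3/2) (D(z) = (-7*z)*√z = -7*z^(3/2))
-D(3*((-4 + 5) + 3) - 5) = -(-7)*(3*((-4 + 5) + 3) - 5)^(3/2) = -(-7)*(3*(1 + 3) - 5)^(3/2) = -(-7)*(3*4 - 5)^(3/2) = -(-7)*(12 - 5)^(3/2) = -(-7)*7^(3/2) = -(-7)*7*√7 = -(-49)*√7 = 49*√7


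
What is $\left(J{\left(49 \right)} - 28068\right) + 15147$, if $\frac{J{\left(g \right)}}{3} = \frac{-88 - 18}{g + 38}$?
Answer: $- \frac{374815}{29} \approx -12925.0$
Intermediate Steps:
$J{\left(g \right)} = - \frac{318}{38 + g}$ ($J{\left(g \right)} = 3 \frac{-88 - 18}{g + 38} = 3 \left(- \frac{106}{38 + g}\right) = - \frac{318}{38 + g}$)
$\left(J{\left(49 \right)} - 28068\right) + 15147 = \left(- \frac{318}{38 + 49} - 28068\right) + 15147 = \left(- \frac{318}{87} - 28068\right) + 15147 = \left(\left(-318\right) \frac{1}{87} - 28068\right) + 15147 = \left(- \frac{106}{29} - 28068\right) + 15147 = - \frac{814078}{29} + 15147 = - \frac{374815}{29}$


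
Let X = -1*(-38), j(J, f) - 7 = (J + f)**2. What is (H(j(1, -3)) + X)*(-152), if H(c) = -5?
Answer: -5016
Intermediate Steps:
j(J, f) = 7 + (J + f)**2
X = 38
(H(j(1, -3)) + X)*(-152) = (-5 + 38)*(-152) = 33*(-152) = -5016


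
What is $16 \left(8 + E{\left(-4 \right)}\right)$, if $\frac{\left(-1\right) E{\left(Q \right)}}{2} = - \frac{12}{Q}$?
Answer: $32$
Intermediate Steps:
$E{\left(Q \right)} = \frac{24}{Q}$ ($E{\left(Q \right)} = - 2 \left(- \frac{12}{Q}\right) = \frac{24}{Q}$)
$16 \left(8 + E{\left(-4 \right)}\right) = 16 \left(8 + \frac{24}{-4}\right) = 16 \left(8 + 24 \left(- \frac{1}{4}\right)\right) = 16 \left(8 - 6\right) = 16 \cdot 2 = 32$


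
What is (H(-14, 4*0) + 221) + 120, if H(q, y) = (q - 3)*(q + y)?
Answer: 579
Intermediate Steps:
H(q, y) = (-3 + q)*(q + y)
(H(-14, 4*0) + 221) + 120 = (((-14)² - 3*(-14) - 12*0 - 56*0) + 221) + 120 = ((196 + 42 - 3*0 - 14*0) + 221) + 120 = ((196 + 42 + 0 + 0) + 221) + 120 = (238 + 221) + 120 = 459 + 120 = 579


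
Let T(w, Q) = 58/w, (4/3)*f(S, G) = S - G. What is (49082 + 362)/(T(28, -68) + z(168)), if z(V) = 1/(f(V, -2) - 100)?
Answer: 38071880/1623 ≈ 23458.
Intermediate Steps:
f(S, G) = -3*G/4 + 3*S/4 (f(S, G) = 3*(S - G)/4 = -3*G/4 + 3*S/4)
z(V) = 1/(-197/2 + 3*V/4) (z(V) = 1/((-¾*(-2) + 3*V/4) - 100) = 1/((3/2 + 3*V/4) - 100) = 1/(-197/2 + 3*V/4))
(49082 + 362)/(T(28, -68) + z(168)) = (49082 + 362)/(58/28 + 4/(-394 + 3*168)) = 49444/(58*(1/28) + 4/(-394 + 504)) = 49444/(29/14 + 4/110) = 49444/(29/14 + 4*(1/110)) = 49444/(29/14 + 2/55) = 49444/(1623/770) = 49444*(770/1623) = 38071880/1623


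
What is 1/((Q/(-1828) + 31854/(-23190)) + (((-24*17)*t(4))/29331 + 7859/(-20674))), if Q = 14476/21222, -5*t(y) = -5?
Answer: -631394638275486465/1116325905795549019 ≈ -0.56560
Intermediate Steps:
t(y) = 1 (t(y) = -1/5*(-5) = 1)
Q = 7238/10611 (Q = 14476*(1/21222) = 7238/10611 ≈ 0.68212)
1/((Q/(-1828) + 31854/(-23190)) + (((-24*17)*t(4))/29331 + 7859/(-20674))) = 1/(((7238/10611)/(-1828) + 31854/(-23190)) + ((-24*17*1)/29331 + 7859/(-20674))) = 1/(((7238/10611)*(-1/1828) + 31854*(-1/23190)) + (-408*1*(1/29331) + 7859*(-1/20674))) = 1/((-3619/9698454 - 5309/3865) + (-408*1/29331 - 7859/20674)) = 1/(-51503079721/37484524710 + (-136/9777 - 7859/20674)) = 1/(-51503079721/37484524710 - 79649107/202129698) = 1/(-1116325905795549019/631394638275486465) = -631394638275486465/1116325905795549019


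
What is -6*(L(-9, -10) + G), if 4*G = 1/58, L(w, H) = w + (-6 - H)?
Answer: 3477/116 ≈ 29.974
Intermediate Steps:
L(w, H) = -6 + w - H
G = 1/232 (G = (1/4)/58 = (1/4)*(1/58) = 1/232 ≈ 0.0043103)
-6*(L(-9, -10) + G) = -6*((-6 - 9 - 1*(-10)) + 1/232) = -6*((-6 - 9 + 10) + 1/232) = -6*(-5 + 1/232) = -6*(-1159/232) = 3477/116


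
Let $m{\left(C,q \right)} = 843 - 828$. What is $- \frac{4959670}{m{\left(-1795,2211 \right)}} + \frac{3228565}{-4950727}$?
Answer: $- \frac{4910804121713}{14852181} \approx -3.3065 \cdot 10^{5}$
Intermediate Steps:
$m{\left(C,q \right)} = 15$ ($m{\left(C,q \right)} = 843 - 828 = 15$)
$- \frac{4959670}{m{\left(-1795,2211 \right)}} + \frac{3228565}{-4950727} = - \frac{4959670}{15} + \frac{3228565}{-4950727} = \left(-4959670\right) \frac{1}{15} + 3228565 \left(- \frac{1}{4950727}\right) = - \frac{991934}{3} - \frac{3228565}{4950727} = - \frac{4910804121713}{14852181}$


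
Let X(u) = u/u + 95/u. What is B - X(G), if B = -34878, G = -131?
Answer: -4569054/131 ≈ -34878.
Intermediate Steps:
X(u) = 1 + 95/u
B - X(G) = -34878 - (95 - 131)/(-131) = -34878 - (-1)*(-36)/131 = -34878 - 1*36/131 = -34878 - 36/131 = -4569054/131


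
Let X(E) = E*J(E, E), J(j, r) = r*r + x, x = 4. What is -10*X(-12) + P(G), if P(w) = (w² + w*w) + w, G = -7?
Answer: 17851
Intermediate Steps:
J(j, r) = 4 + r² (J(j, r) = r*r + 4 = r² + 4 = 4 + r²)
X(E) = E*(4 + E²)
P(w) = w + 2*w² (P(w) = (w² + w²) + w = 2*w² + w = w + 2*w²)
-10*X(-12) + P(G) = -(-120)*(4 + (-12)²) - 7*(1 + 2*(-7)) = -(-120)*(4 + 144) - 7*(1 - 14) = -(-120)*148 - 7*(-13) = -10*(-1776) + 91 = 17760 + 91 = 17851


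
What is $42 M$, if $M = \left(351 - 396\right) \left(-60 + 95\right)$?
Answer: $-66150$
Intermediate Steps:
$M = -1575$ ($M = \left(-45\right) 35 = -1575$)
$42 M = 42 \left(-1575\right) = -66150$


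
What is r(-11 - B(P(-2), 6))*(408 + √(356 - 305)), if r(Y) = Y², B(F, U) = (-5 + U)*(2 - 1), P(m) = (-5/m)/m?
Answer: 58752 + 144*√51 ≈ 59780.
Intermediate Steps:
P(m) = -5/m²
B(F, U) = -5 + U (B(F, U) = (-5 + U)*1 = -5 + U)
r(-11 - B(P(-2), 6))*(408 + √(356 - 305)) = (-11 - (-5 + 6))²*(408 + √(356 - 305)) = (-11 - 1*1)²*(408 + √51) = (-11 - 1)²*(408 + √51) = (-12)²*(408 + √51) = 144*(408 + √51) = 58752 + 144*√51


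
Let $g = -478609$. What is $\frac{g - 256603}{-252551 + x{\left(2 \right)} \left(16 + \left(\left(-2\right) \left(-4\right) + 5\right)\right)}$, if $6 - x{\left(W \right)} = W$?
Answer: $\frac{735212}{252435} \approx 2.9125$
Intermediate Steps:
$x{\left(W \right)} = 6 - W$
$\frac{g - 256603}{-252551 + x{\left(2 \right)} \left(16 + \left(\left(-2\right) \left(-4\right) + 5\right)\right)} = \frac{-478609 - 256603}{-252551 + \left(6 - 2\right) \left(16 + \left(\left(-2\right) \left(-4\right) + 5\right)\right)} = - \frac{735212}{-252551 + \left(6 - 2\right) \left(16 + \left(8 + 5\right)\right)} = - \frac{735212}{-252551 + 4 \left(16 + 13\right)} = - \frac{735212}{-252551 + 4 \cdot 29} = - \frac{735212}{-252551 + 116} = - \frac{735212}{-252435} = \left(-735212\right) \left(- \frac{1}{252435}\right) = \frac{735212}{252435}$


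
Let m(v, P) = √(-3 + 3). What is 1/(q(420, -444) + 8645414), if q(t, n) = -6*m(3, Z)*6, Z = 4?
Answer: 1/8645414 ≈ 1.1567e-7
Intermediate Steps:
m(v, P) = 0 (m(v, P) = √0 = 0)
q(t, n) = 0 (q(t, n) = -6*0*6 = 0*6 = 0)
1/(q(420, -444) + 8645414) = 1/(0 + 8645414) = 1/8645414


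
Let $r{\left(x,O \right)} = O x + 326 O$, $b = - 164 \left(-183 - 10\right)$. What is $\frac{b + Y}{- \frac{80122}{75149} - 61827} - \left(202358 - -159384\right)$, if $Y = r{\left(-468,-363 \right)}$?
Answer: $- \frac{98869081250676}{273312785} \approx -3.6174 \cdot 10^{5}$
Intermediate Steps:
$b = 31652$ ($b = \left(-164\right) \left(-193\right) = 31652$)
$r{\left(x,O \right)} = 326 O + O x$
$Y = 51546$ ($Y = - 363 \left(326 - 468\right) = \left(-363\right) \left(-142\right) = 51546$)
$\frac{b + Y}{- \frac{80122}{75149} - 61827} - \left(202358 - -159384\right) = \frac{31652 + 51546}{- \frac{80122}{75149} - 61827} - \left(202358 - -159384\right) = \frac{83198}{\left(-80122\right) \frac{1}{75149} - 61827} - \left(202358 + 159384\right) = \frac{83198}{- \frac{80122}{75149} - 61827} - 361742 = \frac{83198}{- \frac{4646317345}{75149}} - 361742 = 83198 \left(- \frac{75149}{4646317345}\right) - 361742 = - \frac{367779206}{273312785} - 361742 = - \frac{98869081250676}{273312785}$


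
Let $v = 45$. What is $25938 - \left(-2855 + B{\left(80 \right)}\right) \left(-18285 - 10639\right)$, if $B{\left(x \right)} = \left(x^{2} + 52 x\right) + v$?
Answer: $224186938$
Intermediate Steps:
$B{\left(x \right)} = 45 + x^{2} + 52 x$ ($B{\left(x \right)} = \left(x^{2} + 52 x\right) + 45 = 45 + x^{2} + 52 x$)
$25938 - \left(-2855 + B{\left(80 \right)}\right) \left(-18285 - 10639\right) = 25938 - \left(-2855 + \left(45 + 80^{2} + 52 \cdot 80\right)\right) \left(-18285 - 10639\right) = 25938 - \left(-2855 + \left(45 + 6400 + 4160\right)\right) \left(-28924\right) = 25938 - \left(-2855 + 10605\right) \left(-28924\right) = 25938 - 7750 \left(-28924\right) = 25938 - -224161000 = 25938 + 224161000 = 224186938$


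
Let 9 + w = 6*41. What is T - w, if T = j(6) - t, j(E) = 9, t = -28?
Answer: -200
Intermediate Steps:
w = 237 (w = -9 + 6*41 = -9 + 246 = 237)
T = 37 (T = 9 - 1*(-28) = 9 + 28 = 37)
T - w = 37 - 1*237 = 37 - 237 = -200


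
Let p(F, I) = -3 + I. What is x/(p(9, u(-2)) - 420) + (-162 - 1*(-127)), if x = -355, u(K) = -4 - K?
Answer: -2904/85 ≈ -34.165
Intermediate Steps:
x/(p(9, u(-2)) - 420) + (-162 - 1*(-127)) = -355/((-3 + (-4 - 1*(-2))) - 420) + (-162 - 1*(-127)) = -355/((-3 + (-4 + 2)) - 420) + (-162 + 127) = -355/((-3 - 2) - 420) - 35 = -355/(-5 - 420) - 35 = -355/(-425) - 35 = -355*(-1/425) - 35 = 71/85 - 35 = -2904/85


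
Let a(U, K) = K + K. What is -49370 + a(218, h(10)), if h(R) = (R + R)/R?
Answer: -49366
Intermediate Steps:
h(R) = 2 (h(R) = (2*R)/R = 2)
a(U, K) = 2*K
-49370 + a(218, h(10)) = -49370 + 2*2 = -49370 + 4 = -49366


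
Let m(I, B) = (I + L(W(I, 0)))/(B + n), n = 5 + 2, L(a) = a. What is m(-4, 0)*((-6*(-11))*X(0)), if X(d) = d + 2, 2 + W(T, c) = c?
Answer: -792/7 ≈ -113.14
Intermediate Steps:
W(T, c) = -2 + c
n = 7
m(I, B) = (-2 + I)/(7 + B) (m(I, B) = (I + (-2 + 0))/(B + 7) = (I - 2)/(7 + B) = (-2 + I)/(7 + B))
X(d) = 2 + d
m(-4, 0)*((-6*(-11))*X(0)) = ((-2 - 4)/(7 + 0))*((-6*(-11))*(2 + 0)) = (-6/7)*(66*2) = ((⅐)*(-6))*132 = -6/7*132 = -792/7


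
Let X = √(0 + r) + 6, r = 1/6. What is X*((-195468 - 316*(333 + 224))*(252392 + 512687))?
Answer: -1705269281520 - 142105773460*√6/3 ≈ -1.8213e+12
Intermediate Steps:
r = ⅙ (r = 1*(⅙) = ⅙ ≈ 0.16667)
X = 6 + √6/6 (X = √(0 + ⅙) + 6 = √(⅙) + 6 = √6/6 + 6 = 6 + √6/6 ≈ 6.4082)
X*((-195468 - 316*(333 + 224))*(252392 + 512687)) = (6 + √6/6)*((-195468 - 316*(333 + 224))*(252392 + 512687)) = (6 + √6/6)*((-195468 - 316*557)*765079) = (6 + √6/6)*((-195468 - 176012)*765079) = (6 + √6/6)*(-371480*765079) = (6 + √6/6)*(-284211546920) = -1705269281520 - 142105773460*√6/3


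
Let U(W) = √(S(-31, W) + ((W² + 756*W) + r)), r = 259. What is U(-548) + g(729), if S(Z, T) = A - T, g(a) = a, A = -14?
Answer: 729 + I*√113191 ≈ 729.0 + 336.44*I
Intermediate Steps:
S(Z, T) = -14 - T
U(W) = √(245 + W² + 755*W) (U(W) = √((-14 - W) + ((W² + 756*W) + 259)) = √((-14 - W) + (259 + W² + 756*W)) = √(245 + W² + 755*W))
U(-548) + g(729) = √(245 + (-548)² + 755*(-548)) + 729 = √(245 + 300304 - 413740) + 729 = √(-113191) + 729 = I*√113191 + 729 = 729 + I*√113191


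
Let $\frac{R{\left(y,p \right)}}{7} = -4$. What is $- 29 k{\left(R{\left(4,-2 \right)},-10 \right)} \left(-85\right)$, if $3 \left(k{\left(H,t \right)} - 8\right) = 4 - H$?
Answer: $\frac{138040}{3} \approx 46013.0$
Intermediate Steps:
$R{\left(y,p \right)} = -28$ ($R{\left(y,p \right)} = 7 \left(-4\right) = -28$)
$k{\left(H,t \right)} = \frac{28}{3} - \frac{H}{3}$ ($k{\left(H,t \right)} = 8 + \frac{4 - H}{3} = 8 - \left(- \frac{4}{3} + \frac{H}{3}\right) = \frac{28}{3} - \frac{H}{3}$)
$- 29 k{\left(R{\left(4,-2 \right)},-10 \right)} \left(-85\right) = - 29 \left(\frac{28}{3} - - \frac{28}{3}\right) \left(-85\right) = - 29 \left(\frac{28}{3} + \frac{28}{3}\right) \left(-85\right) = \left(-29\right) \frac{56}{3} \left(-85\right) = \left(- \frac{1624}{3}\right) \left(-85\right) = \frac{138040}{3}$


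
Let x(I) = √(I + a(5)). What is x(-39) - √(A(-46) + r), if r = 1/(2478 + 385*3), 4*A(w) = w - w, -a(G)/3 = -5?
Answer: -√3633/3633 + 2*I*√6 ≈ -0.016591 + 4.899*I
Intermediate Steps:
a(G) = 15 (a(G) = -3*(-5) = 15)
A(w) = 0 (A(w) = (w - w)/4 = (¼)*0 = 0)
r = 1/3633 (r = 1/(2478 + 1155) = 1/3633 ≈ 0.00027525)
x(I) = √(15 + I) (x(I) = √(I + 15) = √(15 + I))
x(-39) - √(A(-46) + r) = √(15 - 39) - √(0 + 1/3633) = √(-24) - √(1/3633) = 2*I*√6 - √3633/3633 = -√3633/3633 + 2*I*√6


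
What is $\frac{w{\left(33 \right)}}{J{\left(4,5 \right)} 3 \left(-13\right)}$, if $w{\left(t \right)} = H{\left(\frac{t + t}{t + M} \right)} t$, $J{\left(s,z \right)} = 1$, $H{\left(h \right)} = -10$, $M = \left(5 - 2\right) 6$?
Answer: $\frac{110}{13} \approx 8.4615$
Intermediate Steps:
$M = 18$ ($M = 3 \cdot 6 = 18$)
$w{\left(t \right)} = - 10 t$
$\frac{w{\left(33 \right)}}{J{\left(4,5 \right)} 3 \left(-13\right)} = \frac{\left(-10\right) 33}{1 \cdot 3 \left(-13\right)} = - \frac{330}{3 \left(-13\right)} = - \frac{330}{-39} = \left(-330\right) \left(- \frac{1}{39}\right) = \frac{110}{13}$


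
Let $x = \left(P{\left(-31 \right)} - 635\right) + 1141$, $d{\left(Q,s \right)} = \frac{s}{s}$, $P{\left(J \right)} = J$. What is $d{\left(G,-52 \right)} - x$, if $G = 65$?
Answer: $-474$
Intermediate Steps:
$d{\left(Q,s \right)} = 1$
$x = 475$ ($x = \left(-31 - 635\right) + 1141 = -666 + 1141 = 475$)
$d{\left(G,-52 \right)} - x = 1 - 475 = -474$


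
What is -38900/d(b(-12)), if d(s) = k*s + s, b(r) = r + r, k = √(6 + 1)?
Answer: -9725/36 + 9725*√7/36 ≈ 444.58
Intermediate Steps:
k = √7 ≈ 2.6458
b(r) = 2*r
d(s) = s + s*√7 (d(s) = √7*s + s = s*√7 + s = s + s*√7)
-38900/d(b(-12)) = -38900*(-1/(24*(1 + √7))) = -38900/(-24 - 24*√7)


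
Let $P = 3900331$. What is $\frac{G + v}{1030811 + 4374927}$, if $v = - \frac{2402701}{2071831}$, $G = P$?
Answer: $\frac{4040412136680}{5599887783139} \approx 0.72152$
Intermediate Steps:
$G = 3900331$
$v = - \frac{2402701}{2071831}$ ($v = \left(-2402701\right) \frac{1}{2071831} = - \frac{2402701}{2071831} \approx -1.1597$)
$\frac{G + v}{1030811 + 4374927} = \frac{3900331 - \frac{2402701}{2071831}}{1030811 + 4374927} = \frac{8080824273360}{2071831 \cdot 5405738} = \frac{8080824273360}{2071831} \cdot \frac{1}{5405738} = \frac{4040412136680}{5599887783139}$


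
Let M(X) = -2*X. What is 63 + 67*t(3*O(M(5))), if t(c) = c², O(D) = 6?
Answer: 21771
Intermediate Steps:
63 + 67*t(3*O(M(5))) = 63 + 67*(3*6)² = 63 + 67*18² = 63 + 67*324 = 63 + 21708 = 21771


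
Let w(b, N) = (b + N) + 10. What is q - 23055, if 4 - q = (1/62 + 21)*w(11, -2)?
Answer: -1453919/62 ≈ -23450.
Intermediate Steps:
w(b, N) = 10 + N + b (w(b, N) = (N + b) + 10 = 10 + N + b)
q = -24509/62 (q = 4 - (1/62 + 21)*(10 - 2 + 11) = 4 - (1/62 + 21)*19 = 4 - 1303*19/62 = 4 - 1*24757/62 = 4 - 24757/62 = -24509/62 ≈ -395.31)
q - 23055 = -24509/62 - 23055 = -1453919/62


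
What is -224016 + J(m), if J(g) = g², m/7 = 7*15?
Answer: 316209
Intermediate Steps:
m = 735 (m = 7*(7*15) = 7*105 = 735)
-224016 + J(m) = -224016 + 735² = -224016 + 540225 = 316209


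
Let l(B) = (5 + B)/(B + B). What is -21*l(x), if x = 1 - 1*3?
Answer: 63/4 ≈ 15.750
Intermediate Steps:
x = -2 (x = 1 - 3 = -2)
l(B) = (5 + B)/(2*B) (l(B) = (5 + B)/((2*B)) = (5 + B)*(1/(2*B)) = (5 + B)/(2*B))
-21*l(x) = -21*(5 - 2)/(2*(-2)) = -21*(-1)*3/(2*2) = -21*(-¾) = 63/4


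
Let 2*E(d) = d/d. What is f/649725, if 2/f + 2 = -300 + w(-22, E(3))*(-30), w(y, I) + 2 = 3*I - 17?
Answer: 2/144888675 ≈ 1.3804e-8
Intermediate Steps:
E(d) = ½ (E(d) = (d/d)/2 = (½)*1 = ½)
w(y, I) = -19 + 3*I (w(y, I) = -2 + (3*I - 17) = -2 + (-17 + 3*I) = -19 + 3*I)
f = 2/223 (f = 2/(-2 + (-300 + (-19 + 3*(½))*(-30))) = 2/(-2 + (-300 + (-19 + 3/2)*(-30))) = 2/(-2 + (-300 - 35/2*(-30))) = 2/(-2 + (-300 + 525)) = 2/(-2 + 225) = 2/223 ≈ 0.0089686)
f/649725 = (2/223)/649725 = (2/223)*(1/649725) = 2/144888675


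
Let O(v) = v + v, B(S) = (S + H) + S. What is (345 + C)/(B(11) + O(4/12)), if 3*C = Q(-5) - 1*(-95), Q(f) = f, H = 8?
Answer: 1125/92 ≈ 12.228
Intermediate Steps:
B(S) = 8 + 2*S (B(S) = (S + 8) + S = (8 + S) + S = 8 + 2*S)
C = 30 (C = (-5 - 1*(-95))/3 = (-5 + 95)/3 = (1/3)*90 = 30)
O(v) = 2*v
(345 + C)/(B(11) + O(4/12)) = (345 + 30)/((8 + 2*11) + 2*(4/12)) = 375/((8 + 22) + 2*(4*(1/12))) = 375/(30 + 2*(1/3)) = 375/(30 + 2/3) = 375/(92/3) = 375*(3/92) = 1125/92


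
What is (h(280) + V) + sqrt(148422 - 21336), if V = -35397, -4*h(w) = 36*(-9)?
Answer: -35316 + sqrt(127086) ≈ -34960.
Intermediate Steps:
h(w) = 81 (h(w) = -9*(-9) = -1/4*(-324) = 81)
(h(280) + V) + sqrt(148422 - 21336) = (81 - 35397) + sqrt(148422 - 21336) = -35316 + sqrt(127086)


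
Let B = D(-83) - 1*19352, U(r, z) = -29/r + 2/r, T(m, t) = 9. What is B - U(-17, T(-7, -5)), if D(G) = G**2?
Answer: -211898/17 ≈ -12465.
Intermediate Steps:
U(r, z) = -27/r
B = -12463 (B = (-83)**2 - 1*19352 = 6889 - 19352 = -12463)
B - U(-17, T(-7, -5)) = -12463 - (-27)/(-17) = -12463 - (-27)*(-1)/17 = -12463 - 1*27/17 = -12463 - 27/17 = -211898/17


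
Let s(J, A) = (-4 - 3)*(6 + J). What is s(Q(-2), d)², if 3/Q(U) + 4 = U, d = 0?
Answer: 5929/4 ≈ 1482.3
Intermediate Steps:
Q(U) = 3/(-4 + U)
s(J, A) = -42 - 7*J (s(J, A) = -7*(6 + J) = -42 - 7*J)
s(Q(-2), d)² = (-42 - 21/(-4 - 2))² = (-42 - 21/(-6))² = (-42 - 21*(-1)/6)² = (-42 - 7*(-½))² = (-42 + 7/2)² = (-77/2)² = 5929/4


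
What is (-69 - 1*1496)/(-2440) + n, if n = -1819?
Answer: -887359/488 ≈ -1818.4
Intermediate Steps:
(-69 - 1*1496)/(-2440) + n = (-69 - 1*1496)/(-2440) - 1819 = (-69 - 1496)*(-1/2440) - 1819 = -1565*(-1/2440) - 1819 = 313/488 - 1819 = -887359/488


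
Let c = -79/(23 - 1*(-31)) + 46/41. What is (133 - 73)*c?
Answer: -7550/369 ≈ -20.461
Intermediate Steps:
c = -755/2214 (c = -79/(23 + 31) + 46*(1/41) = -79/54 + 46/41 = -755/2214 ≈ -0.34101)
(133 - 73)*c = (133 - 73)*(-755/2214) = 60*(-755/2214) = -7550/369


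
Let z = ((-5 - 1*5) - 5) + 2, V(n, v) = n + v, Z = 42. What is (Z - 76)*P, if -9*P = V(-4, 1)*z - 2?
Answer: 1258/9 ≈ 139.78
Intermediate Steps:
z = -13 (z = ((-5 - 5) - 5) + 2 = (-10 - 5) + 2 = -15 + 2 = -13)
P = -37/9 (P = -((-4 + 1)*(-13) - 2)/9 = -(-3*(-13) - 2)/9 = -(39 - 2)/9 = -⅑*37 = -37/9 ≈ -4.1111)
(Z - 76)*P = (42 - 76)*(-37/9) = -34*(-37/9) = 1258/9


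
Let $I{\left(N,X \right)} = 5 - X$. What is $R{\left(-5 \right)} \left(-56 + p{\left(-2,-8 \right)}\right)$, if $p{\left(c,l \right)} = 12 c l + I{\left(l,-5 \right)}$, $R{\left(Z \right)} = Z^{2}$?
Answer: $3650$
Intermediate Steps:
$p{\left(c,l \right)} = 10 + 12 c l$ ($p{\left(c,l \right)} = 12 c l + \left(5 - -5\right) = 12 c l + \left(5 + 5\right) = 12 c l + 10 = 10 + 12 c l$)
$R{\left(-5 \right)} \left(-56 + p{\left(-2,-8 \right)}\right) = \left(-5\right)^{2} \left(-56 + \left(10 + 12 \left(-2\right) \left(-8\right)\right)\right) = 25 \left(-56 + \left(10 + 192\right)\right) = 25 \left(-56 + 202\right) = 25 \cdot 146 = 3650$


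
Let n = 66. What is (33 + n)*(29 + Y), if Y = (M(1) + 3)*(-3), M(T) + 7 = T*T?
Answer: 3762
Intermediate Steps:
M(T) = -7 + T² (M(T) = -7 + T*T = -7 + T²)
Y = 9 (Y = ((-7 + 1²) + 3)*(-3) = ((-7 + 1) + 3)*(-3) = (-6 + 3)*(-3) = -3*(-3) = 9)
(33 + n)*(29 + Y) = (33 + 66)*(29 + 9) = 99*38 = 3762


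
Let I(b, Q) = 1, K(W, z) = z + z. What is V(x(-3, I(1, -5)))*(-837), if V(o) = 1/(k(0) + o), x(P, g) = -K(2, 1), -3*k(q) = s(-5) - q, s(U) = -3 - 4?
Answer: -2511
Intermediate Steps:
s(U) = -7
K(W, z) = 2*z
k(q) = 7/3 + q/3 (k(q) = -(-7 - q)/3 = 7/3 + q/3)
x(P, g) = -2
V(o) = 1/(7/3 + o) (V(o) = 1/((7/3 + (⅓)*0) + o) = 1/((7/3 + 0) + o) = 1/(7/3 + o))
V(x(-3, I(1, -5)))*(-837) = (3/(7 + 3*(-2)))*(-837) = (3/(7 - 6))*(-837) = (3/1)*(-837) = (3*1)*(-837) = 3*(-837) = -2511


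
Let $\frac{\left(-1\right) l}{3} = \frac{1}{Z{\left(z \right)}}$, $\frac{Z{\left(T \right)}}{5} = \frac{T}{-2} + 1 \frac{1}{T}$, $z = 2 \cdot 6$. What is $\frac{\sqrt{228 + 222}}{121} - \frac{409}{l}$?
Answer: $- \frac{145195}{36} + \frac{15 \sqrt{2}}{121} \approx -4033.0$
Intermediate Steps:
$z = 12$
$Z{\left(T \right)} = \frac{5}{T} - \frac{5 T}{2}$ ($Z{\left(T \right)} = 5 \left(\frac{T}{-2} + 1 \frac{1}{T}\right) = 5 \left(T \left(- \frac{1}{2}\right) + \frac{1}{T}\right) = 5 \left(- \frac{T}{2} + \frac{1}{T}\right) = 5 \left(\frac{1}{T} - \frac{T}{2}\right) = \frac{5}{T} - \frac{5 T}{2}$)
$l = \frac{36}{355}$ ($l = - \frac{3}{\frac{5}{12} - 30} = - \frac{3}{- \frac{355}{12}} = \left(-3\right) \left(- \frac{12}{355}\right) = \frac{36}{355} \approx 0.10141$)
$\frac{\sqrt{228 + 222}}{121} - \frac{409}{l} = \frac{\sqrt{228 + 222}}{121} - \frac{409}{\frac{36}{355}} = \sqrt{450} \cdot \frac{1}{121} - \frac{145195}{36} = 15 \sqrt{2} \cdot \frac{1}{121} - \frac{145195}{36} = \frac{15 \sqrt{2}}{121} - \frac{145195}{36} = - \frac{145195}{36} + \frac{15 \sqrt{2}}{121}$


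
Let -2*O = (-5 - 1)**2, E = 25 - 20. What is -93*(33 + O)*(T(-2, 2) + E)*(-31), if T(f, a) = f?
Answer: 129735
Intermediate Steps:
E = 5
O = -18 (O = -(-5 - 1)**2/2 = -1/2*(-6)**2 = -1/2*36 = -18)
-93*(33 + O)*(T(-2, 2) + E)*(-31) = -93*(33 - 18)*(-2 + 5)*(-31) = -1395*3*(-31) = -93*45*(-31) = -4185*(-31) = 129735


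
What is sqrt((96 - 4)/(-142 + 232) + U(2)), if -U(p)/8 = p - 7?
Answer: sqrt(9230)/15 ≈ 6.4049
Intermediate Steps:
U(p) = 56 - 8*p (U(p) = -8*(p - 7) = -8*(-7 + p) = 56 - 8*p)
sqrt((96 - 4)/(-142 + 232) + U(2)) = sqrt((96 - 4)/(-142 + 232) + (56 - 8*2)) = sqrt(92/90 + (56 - 16)) = sqrt(92*(1/90) + 40) = sqrt(46/45 + 40) = sqrt(1846/45) = sqrt(9230)/15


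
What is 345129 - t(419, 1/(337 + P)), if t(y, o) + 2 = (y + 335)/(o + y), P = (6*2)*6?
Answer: 29572740673/85686 ≈ 3.4513e+5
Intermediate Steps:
P = 72 (P = 12*6 = 72)
t(y, o) = -2 + (335 + y)/(o + y) (t(y, o) = -2 + (y + 335)/(o + y) = -2 + (335 + y)/(o + y))
345129 - t(419, 1/(337 + P)) = 345129 - (335 - 1*419 - 2/(337 + 72))/(1/(337 + 72) + 419) = 345129 - (335 - 419 - 2/409)/(1/409 + 419) = 345129 - (335 - 419 - 2*1/409)/(1/409 + 419) = 345129 - (335 - 419 - 2/409)/171372/409 = 345129 - 409*(-34358)/(171372*409) = 345129 - 1*(-17179/85686) = 345129 + 17179/85686 = 29572740673/85686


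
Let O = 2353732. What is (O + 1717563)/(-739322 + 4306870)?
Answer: 4071295/3567548 ≈ 1.1412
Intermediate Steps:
(O + 1717563)/(-739322 + 4306870) = (2353732 + 1717563)/(-739322 + 4306870) = 4071295/3567548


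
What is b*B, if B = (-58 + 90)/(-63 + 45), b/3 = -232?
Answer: 3712/3 ≈ 1237.3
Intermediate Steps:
b = -696 (b = 3*(-232) = -696)
B = -16/9 (B = 32/(-18) = 32*(-1/18) = -16/9 ≈ -1.7778)
b*B = -696*(-16/9) = 3712/3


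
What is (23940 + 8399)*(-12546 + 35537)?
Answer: 743505949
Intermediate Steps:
(23940 + 8399)*(-12546 + 35537) = 32339*22991 = 743505949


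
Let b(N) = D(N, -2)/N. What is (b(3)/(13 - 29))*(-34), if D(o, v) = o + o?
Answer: 17/4 ≈ 4.2500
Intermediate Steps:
D(o, v) = 2*o
b(N) = 2 (b(N) = (2*N)/N = 2)
(b(3)/(13 - 29))*(-34) = (2/(13 - 29))*(-34) = (2/(-16))*(-34) = -1/16*2*(-34) = -⅛*(-34) = 17/4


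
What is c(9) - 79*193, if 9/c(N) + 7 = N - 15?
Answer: -198220/13 ≈ -15248.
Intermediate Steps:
c(N) = 9/(-22 + N) (c(N) = 9/(-7 + (N - 15)) = 9/(-7 + (-15 + N)) = 9/(-22 + N))
c(9) - 79*193 = 9/(-22 + 9) - 79*193 = 9/(-13) - 15247 = 9*(-1/13) - 15247 = -9/13 - 15247 = -198220/13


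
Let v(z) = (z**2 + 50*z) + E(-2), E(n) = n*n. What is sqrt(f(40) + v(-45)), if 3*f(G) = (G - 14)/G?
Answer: I*sqrt(198705)/30 ≈ 14.859*I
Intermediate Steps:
f(G) = (-14 + G)/(3*G) (f(G) = ((G - 14)/G)/3 = ((-14 + G)/G)/3 = (-14 + G)/(3*G))
E(n) = n**2
v(z) = 4 + z**2 + 50*z (v(z) = (z**2 + 50*z) + (-2)**2 = (z**2 + 50*z) + 4 = 4 + z**2 + 50*z)
sqrt(f(40) + v(-45)) = sqrt((1/3)*(-14 + 40)/40 + (4 + (-45)**2 + 50*(-45))) = sqrt((1/3)*(1/40)*26 + (4 + 2025 - 2250)) = sqrt(13/60 - 221) = sqrt(-13247/60) = I*sqrt(198705)/30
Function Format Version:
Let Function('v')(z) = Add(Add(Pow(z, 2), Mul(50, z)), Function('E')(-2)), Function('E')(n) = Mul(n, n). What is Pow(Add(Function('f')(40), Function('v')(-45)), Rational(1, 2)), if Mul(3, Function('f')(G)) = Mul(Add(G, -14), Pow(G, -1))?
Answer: Mul(Rational(1, 30), I, Pow(198705, Rational(1, 2))) ≈ Mul(14.859, I)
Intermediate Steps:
Function('f')(G) = Mul(Rational(1, 3), Pow(G, -1), Add(-14, G)) (Function('f')(G) = Mul(Rational(1, 3), Mul(Add(G, -14), Pow(G, -1))) = Mul(Rational(1, 3), Mul(Add(-14, G), Pow(G, -1))) = Mul(Rational(1, 3), Mul(Pow(G, -1), Add(-14, G))) = Mul(Rational(1, 3), Pow(G, -1), Add(-14, G)))
Function('E')(n) = Pow(n, 2)
Function('v')(z) = Add(4, Pow(z, 2), Mul(50, z)) (Function('v')(z) = Add(Add(Pow(z, 2), Mul(50, z)), Pow(-2, 2)) = Add(Add(Pow(z, 2), Mul(50, z)), 4) = Add(4, Pow(z, 2), Mul(50, z)))
Pow(Add(Function('f')(40), Function('v')(-45)), Rational(1, 2)) = Pow(Add(Mul(Rational(1, 3), Pow(40, -1), Add(-14, 40)), Add(4, Pow(-45, 2), Mul(50, -45))), Rational(1, 2)) = Pow(Add(Mul(Rational(1, 3), Rational(1, 40), 26), Add(4, 2025, -2250)), Rational(1, 2)) = Pow(Add(Rational(13, 60), -221), Rational(1, 2)) = Pow(Rational(-13247, 60), Rational(1, 2)) = Mul(Rational(1, 30), I, Pow(198705, Rational(1, 2)))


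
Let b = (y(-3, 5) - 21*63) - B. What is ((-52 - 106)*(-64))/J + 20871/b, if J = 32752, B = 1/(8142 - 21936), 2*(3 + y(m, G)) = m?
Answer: -288873651745/18741855049 ≈ -15.413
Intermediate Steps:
y(m, G) = -3 + m/2
B = -1/13794 (B = 1/(-13794) = -1/13794 ≈ -7.2495e-5)
b = -9155767/6897 (b = ((-3 + (½)*(-3)) - 21*63) - 1*(-1/13794) = ((-3 - 3/2) - 1323) + 1/13794 = (-9/2 - 1323) + 1/13794 = -2655/2 + 1/13794 = -9155767/6897 ≈ -1327.5)
((-52 - 106)*(-64))/J + 20871/b = ((-52 - 106)*(-64))/32752 + 20871/(-9155767/6897) = -158*(-64)*(1/32752) + 20871*(-6897/9155767) = 10112*(1/32752) - 143947287/9155767 = 632/2047 - 143947287/9155767 = -288873651745/18741855049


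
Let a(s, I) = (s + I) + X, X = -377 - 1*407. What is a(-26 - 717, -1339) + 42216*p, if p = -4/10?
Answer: -98762/5 ≈ -19752.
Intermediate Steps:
p = -2/5 (p = -4*1/10 = -2/5 ≈ -0.40000)
X = -784 (X = -377 - 407 = -784)
a(s, I) = -784 + I + s (a(s, I) = (s + I) - 784 = (I + s) - 784 = -784 + I + s)
a(-26 - 717, -1339) + 42216*p = (-784 - 1339 + (-26 - 717)) + 42216*(-2/5) = (-784 - 1339 - 743) - 84432/5 = -2866 - 84432/5 = -98762/5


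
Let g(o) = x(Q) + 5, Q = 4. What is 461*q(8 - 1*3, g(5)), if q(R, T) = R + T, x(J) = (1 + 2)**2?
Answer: 8759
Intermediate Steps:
x(J) = 9 (x(J) = 3**2 = 9)
g(o) = 14 (g(o) = 9 + 5 = 14)
461*q(8 - 1*3, g(5)) = 461*((8 - 1*3) + 14) = 461*((8 - 3) + 14) = 461*(5 + 14) = 461*19 = 8759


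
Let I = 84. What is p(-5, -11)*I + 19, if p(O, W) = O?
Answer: -401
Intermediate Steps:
p(-5, -11)*I + 19 = -5*84 + 19 = -420 + 19 = -401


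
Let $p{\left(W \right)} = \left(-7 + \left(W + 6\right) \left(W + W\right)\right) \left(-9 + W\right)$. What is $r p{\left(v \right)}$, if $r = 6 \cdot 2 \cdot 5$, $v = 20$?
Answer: $681780$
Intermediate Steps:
$p{\left(W \right)} = \left(-9 + W\right) \left(-7 + 2 W \left(6 + W\right)\right)$ ($p{\left(W \right)} = \left(-7 + \left(6 + W\right) 2 W\right) \left(-9 + W\right) = \left(-7 + 2 W \left(6 + W\right)\right) \left(-9 + W\right) = \left(-9 + W\right) \left(-7 + 2 W \left(6 + W\right)\right)$)
$r = 60$ ($r = 12 \cdot 5 = 60$)
$r p{\left(v \right)} = 60 \left(63 - 2300 - 6 \cdot 20^{2} + 2 \cdot 20^{3}\right) = 60 \left(63 - 2300 - 2400 + 2 \cdot 8000\right) = 60 \left(63 - 2300 - 2400 + 16000\right) = 60 \cdot 11363 = 681780$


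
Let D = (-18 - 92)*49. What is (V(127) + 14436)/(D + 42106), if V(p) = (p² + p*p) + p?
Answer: 46821/36716 ≈ 1.2752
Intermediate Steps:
V(p) = p + 2*p² (V(p) = (p² + p²) + p = 2*p² + p = p + 2*p²)
D = -5390 (D = -110*49 = -5390)
(V(127) + 14436)/(D + 42106) = (127*(1 + 2*127) + 14436)/(-5390 + 42106) = (127*(1 + 254) + 14436)/36716 = (127*255 + 14436)*(1/36716) = (32385 + 14436)*(1/36716) = 46821*(1/36716) = 46821/36716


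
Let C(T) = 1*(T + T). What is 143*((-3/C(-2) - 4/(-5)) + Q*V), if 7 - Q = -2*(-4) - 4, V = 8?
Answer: 73073/20 ≈ 3653.6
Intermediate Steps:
C(T) = 2*T (C(T) = 1*(2*T) = 2*T)
Q = 3 (Q = 7 - (-2*(-4) - 4) = 7 - (8 - 4) = 7 - 1*4 = 7 - 4 = 3)
143*((-3/C(-2) - 4/(-5)) + Q*V) = 143*((-3/(2*(-2)) - 4/(-5)) + 3*8) = 143*((-3/(-4) - 4*(-⅕)) + 24) = 143*((-3*(-¼) + ⅘) + 24) = 143*((¾ + ⅘) + 24) = 143*(31/20 + 24) = 143*(511/20) = 73073/20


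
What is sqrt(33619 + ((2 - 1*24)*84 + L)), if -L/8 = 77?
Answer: sqrt(31155) ≈ 176.51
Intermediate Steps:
L = -616 (L = -8*77 = -616)
sqrt(33619 + ((2 - 1*24)*84 + L)) = sqrt(33619 + ((2 - 1*24)*84 - 616)) = sqrt(33619 + ((2 - 24)*84 - 616)) = sqrt(33619 + (-22*84 - 616)) = sqrt(33619 + (-1848 - 616)) = sqrt(33619 - 2464) = sqrt(31155)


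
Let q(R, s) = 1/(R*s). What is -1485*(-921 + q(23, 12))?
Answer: 125826525/92 ≈ 1.3677e+6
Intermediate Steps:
q(R, s) = 1/(R*s)
-1485*(-921 + q(23, 12)) = -1485*(-921 + 1/(23*12)) = -1485*(-921 + (1/23)*(1/12)) = -1485*(-921 + 1/276) = -1485*(-254195/276) = 125826525/92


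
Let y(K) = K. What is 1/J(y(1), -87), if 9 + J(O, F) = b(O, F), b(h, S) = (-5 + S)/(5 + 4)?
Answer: -9/173 ≈ -0.052023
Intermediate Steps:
b(h, S) = -5/9 + S/9 (b(h, S) = (-5 + S)/9 = (-5 + S)*(⅑) = -5/9 + S/9)
J(O, F) = -86/9 + F/9 (J(O, F) = -9 + (-5/9 + F/9) = -86/9 + F/9)
1/J(y(1), -87) = 1/(-86/9 + (⅑)*(-87)) = 1/(-86/9 - 29/3) = 1/(-173/9) = -9/173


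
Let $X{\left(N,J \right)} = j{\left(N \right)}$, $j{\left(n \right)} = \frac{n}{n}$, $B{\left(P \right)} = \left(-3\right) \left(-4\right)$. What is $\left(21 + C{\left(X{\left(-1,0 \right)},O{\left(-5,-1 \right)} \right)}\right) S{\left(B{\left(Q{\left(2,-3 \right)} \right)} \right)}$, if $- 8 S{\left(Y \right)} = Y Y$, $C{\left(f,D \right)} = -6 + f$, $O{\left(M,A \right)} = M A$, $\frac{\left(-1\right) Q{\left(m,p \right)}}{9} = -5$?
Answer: $-288$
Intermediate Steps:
$Q{\left(m,p \right)} = 45$ ($Q{\left(m,p \right)} = \left(-9\right) \left(-5\right) = 45$)
$B{\left(P \right)} = 12$
$j{\left(n \right)} = 1$
$X{\left(N,J \right)} = 1$
$O{\left(M,A \right)} = A M$
$S{\left(Y \right)} = - \frac{Y^{2}}{8}$ ($S{\left(Y \right)} = - \frac{Y Y}{8} = - \frac{Y^{2}}{8}$)
$\left(21 + C{\left(X{\left(-1,0 \right)},O{\left(-5,-1 \right)} \right)}\right) S{\left(B{\left(Q{\left(2,-3 \right)} \right)} \right)} = \left(21 + \left(-6 + 1\right)\right) \left(- \frac{12^{2}}{8}\right) = \left(21 - 5\right) \left(\left(- \frac{1}{8}\right) 144\right) = 16 \left(-18\right) = -288$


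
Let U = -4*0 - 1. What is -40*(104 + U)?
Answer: -4120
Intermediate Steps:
U = -1 (U = 0 - 1 = -1)
-40*(104 + U) = -40*(104 - 1) = -40*103 = -4120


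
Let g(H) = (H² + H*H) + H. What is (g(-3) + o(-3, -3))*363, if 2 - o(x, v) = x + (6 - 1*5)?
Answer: 6897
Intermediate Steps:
o(x, v) = 1 - x (o(x, v) = 2 - (x + (6 - 1*5)) = 2 - (x + (6 - 5)) = 2 - (x + 1) = 2 - (1 + x) = 2 + (-1 - x) = 1 - x)
g(H) = H + 2*H² (g(H) = (H² + H²) + H = 2*H² + H = H + 2*H²)
(g(-3) + o(-3, -3))*363 = (-3*(1 + 2*(-3)) + (1 - 1*(-3)))*363 = (-3*(1 - 6) + (1 + 3))*363 = (-3*(-5) + 4)*363 = (15 + 4)*363 = 19*363 = 6897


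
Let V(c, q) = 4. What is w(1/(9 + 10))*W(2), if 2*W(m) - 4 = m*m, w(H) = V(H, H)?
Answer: 16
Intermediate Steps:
w(H) = 4
W(m) = 2 + m**2/2 (W(m) = 2 + (m*m)/2 = 2 + m**2/2)
w(1/(9 + 10))*W(2) = 4*(2 + (1/2)*2**2) = 4*(2 + (1/2)*4) = 4*(2 + 2) = 4*4 = 16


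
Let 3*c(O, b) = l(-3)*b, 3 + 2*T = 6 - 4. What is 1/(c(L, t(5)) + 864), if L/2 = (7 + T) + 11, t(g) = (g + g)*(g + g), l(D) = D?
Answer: 1/764 ≈ 0.0013089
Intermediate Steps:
T = -½ (T = -3/2 + (6 - 4)/2 = -3/2 + (½)*2 = -3/2 + 1 = -½ ≈ -0.50000)
t(g) = 4*g² (t(g) = (2*g)*(2*g) = 4*g²)
L = 35 (L = 2*((7 - ½) + 11) = 2*(13/2 + 11) = 2*(35/2) = 35)
c(O, b) = -b (c(O, b) = (-3*b)/3 = -b)
1/(c(L, t(5)) + 864) = 1/(-4*5² + 864) = 1/(-4*25 + 864) = 1/(-1*100 + 864) = 1/(-100 + 864) = 1/764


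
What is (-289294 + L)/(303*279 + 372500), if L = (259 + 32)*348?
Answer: -188026/457037 ≈ -0.41140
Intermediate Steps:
L = 101268 (L = 291*348 = 101268)
(-289294 + L)/(303*279 + 372500) = (-289294 + 101268)/(303*279 + 372500) = -188026/(84537 + 372500) = -188026/457037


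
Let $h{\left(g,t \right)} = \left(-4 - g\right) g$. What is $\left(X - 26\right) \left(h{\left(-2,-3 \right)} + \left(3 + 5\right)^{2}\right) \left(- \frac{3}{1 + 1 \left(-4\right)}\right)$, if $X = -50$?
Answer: $-5168$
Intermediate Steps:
$h{\left(g,t \right)} = g \left(-4 - g\right)$
$\left(X - 26\right) \left(h{\left(-2,-3 \right)} + \left(3 + 5\right)^{2}\right) \left(- \frac{3}{1 + 1 \left(-4\right)}\right) = \left(-50 - 26\right) \left(\left(-1\right) \left(-2\right) \left(4 - 2\right) + \left(3 + 5\right)^{2}\right) \left(- \frac{3}{1 + 1 \left(-4\right)}\right) = - 76 \left(\left(-1\right) \left(-2\right) 2 + 8^{2}\right) \left(- \frac{3}{1 - 4}\right) = - 76 \left(4 + 64\right) \left(- \frac{3}{-3}\right) = \left(-76\right) 68 \left(\left(-3\right) \left(- \frac{1}{3}\right)\right) = \left(-5168\right) 1 = -5168$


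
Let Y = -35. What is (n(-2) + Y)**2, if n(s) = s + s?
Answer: 1521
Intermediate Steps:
n(s) = 2*s
(n(-2) + Y)**2 = (2*(-2) - 35)**2 = (-4 - 35)**2 = (-39)**2 = 1521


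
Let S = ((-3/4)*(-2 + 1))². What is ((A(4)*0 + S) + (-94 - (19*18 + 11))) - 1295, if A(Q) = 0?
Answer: -27863/16 ≈ -1741.4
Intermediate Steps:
S = 9/16 (S = (-3*¼*(-1))² = (-¾*(-1))² = (¾)² = 9/16 ≈ 0.56250)
((A(4)*0 + S) + (-94 - (19*18 + 11))) - 1295 = ((0*0 + 9/16) + (-94 - (19*18 + 11))) - 1295 = ((0 + 9/16) + (-94 - (342 + 11))) - 1295 = (9/16 + (-94 - 1*353)) - 1295 = (9/16 + (-94 - 353)) - 1295 = (9/16 - 447) - 1295 = -7143/16 - 1295 = -27863/16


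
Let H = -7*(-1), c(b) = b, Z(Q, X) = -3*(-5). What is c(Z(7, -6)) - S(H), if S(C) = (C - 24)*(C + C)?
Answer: 253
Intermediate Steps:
Z(Q, X) = 15
H = 7
S(C) = 2*C*(-24 + C) (S(C) = (-24 + C)*(2*C) = 2*C*(-24 + C))
c(Z(7, -6)) - S(H) = 15 - 2*7*(-24 + 7) = 15 - 2*7*(-17) = 15 - 1*(-238) = 15 + 238 = 253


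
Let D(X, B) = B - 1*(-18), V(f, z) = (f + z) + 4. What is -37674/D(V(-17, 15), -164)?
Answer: 18837/73 ≈ 258.04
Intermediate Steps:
V(f, z) = 4 + f + z
D(X, B) = 18 + B (D(X, B) = B + 18 = 18 + B)
-37674/D(V(-17, 15), -164) = -37674/(18 - 164) = -37674/(-146) = -37674*(-1/146) = 18837/73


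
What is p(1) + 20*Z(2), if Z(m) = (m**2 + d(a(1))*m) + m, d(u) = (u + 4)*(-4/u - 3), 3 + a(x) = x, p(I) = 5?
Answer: 45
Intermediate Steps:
a(x) = -3 + x
d(u) = (-3 - 4/u)*(4 + u) (d(u) = (4 + u)*(-3 - 4/u) = (-3 - 4/u)*(4 + u))
Z(m) = m**2 - m (Z(m) = (m**2 + (-16 - 16/(-3 + 1) - 3*(-3 + 1))*m) + m = (m**2 + (-16 - 16/(-2) - 3*(-2))*m) + m = (m**2 + (-16 - 16*(-1/2) + 6)*m) + m = (m**2 + (-16 + 8 + 6)*m) + m = (m**2 - 2*m) + m = m**2 - m)
p(1) + 20*Z(2) = 5 + 20*(2*(-1 + 2)) = 5 + 20*(2*1) = 5 + 20*2 = 5 + 40 = 45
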